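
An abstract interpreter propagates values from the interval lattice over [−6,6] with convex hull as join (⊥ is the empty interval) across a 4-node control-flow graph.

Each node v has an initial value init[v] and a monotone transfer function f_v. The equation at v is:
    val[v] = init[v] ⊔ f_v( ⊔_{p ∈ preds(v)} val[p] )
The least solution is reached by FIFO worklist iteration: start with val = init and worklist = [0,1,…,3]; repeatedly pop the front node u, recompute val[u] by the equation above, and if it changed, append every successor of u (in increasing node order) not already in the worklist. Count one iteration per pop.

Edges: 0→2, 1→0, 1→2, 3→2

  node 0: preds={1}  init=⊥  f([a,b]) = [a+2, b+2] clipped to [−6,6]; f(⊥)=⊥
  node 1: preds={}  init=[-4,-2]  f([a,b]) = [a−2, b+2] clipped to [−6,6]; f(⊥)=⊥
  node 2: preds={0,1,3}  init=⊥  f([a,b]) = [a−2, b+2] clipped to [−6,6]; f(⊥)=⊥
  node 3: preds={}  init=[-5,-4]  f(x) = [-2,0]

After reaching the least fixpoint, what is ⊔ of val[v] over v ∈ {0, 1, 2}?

[-6,2]

Worklist (5 pops):
  #1 pop 0: in=[-4,-2] → [-2,0] (was ⊥); enqueue []
  #2 pop 1: in=⊥ → [-4,-2] (no change)
  #3 pop 2: in=[-5,0] → [-6,2] (was ⊥); enqueue []
  #4 pop 3: in=⊥ → [-5,0] (was [-5,-4]); enqueue [2]
  #5 pop 2: in=[-5,0] → [-6,2] (no change)

Fixpoint:
  val[0] = [-2,0]
  val[1] = [-4,-2]
  val[2] = [-6,2]
  val[3] = [-5,0]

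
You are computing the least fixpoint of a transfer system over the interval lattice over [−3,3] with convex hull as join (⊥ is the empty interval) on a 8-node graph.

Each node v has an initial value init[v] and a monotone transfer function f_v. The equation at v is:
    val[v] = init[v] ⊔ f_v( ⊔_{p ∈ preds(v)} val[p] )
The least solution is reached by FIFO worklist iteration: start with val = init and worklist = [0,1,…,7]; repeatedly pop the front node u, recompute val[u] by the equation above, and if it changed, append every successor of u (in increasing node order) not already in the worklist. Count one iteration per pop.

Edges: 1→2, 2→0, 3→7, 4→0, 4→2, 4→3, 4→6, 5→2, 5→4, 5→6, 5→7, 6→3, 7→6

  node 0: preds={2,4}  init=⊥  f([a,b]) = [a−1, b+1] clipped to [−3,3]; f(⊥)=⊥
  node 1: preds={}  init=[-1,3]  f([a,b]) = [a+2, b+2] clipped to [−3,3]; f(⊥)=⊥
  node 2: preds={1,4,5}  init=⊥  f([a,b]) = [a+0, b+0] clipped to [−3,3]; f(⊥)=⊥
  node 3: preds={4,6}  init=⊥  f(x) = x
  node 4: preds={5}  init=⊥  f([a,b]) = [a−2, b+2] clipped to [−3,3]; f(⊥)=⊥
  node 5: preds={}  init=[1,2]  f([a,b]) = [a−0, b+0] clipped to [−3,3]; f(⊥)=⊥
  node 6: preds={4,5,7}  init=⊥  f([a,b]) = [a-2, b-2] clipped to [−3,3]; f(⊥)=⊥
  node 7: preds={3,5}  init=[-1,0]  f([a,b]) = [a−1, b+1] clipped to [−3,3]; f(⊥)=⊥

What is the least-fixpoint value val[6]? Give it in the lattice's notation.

[-3,1]

Trace (14 dequeues):
  [1] u=0 | in ⊥ | out ⊥ | ==
  [2] u=1 | in ⊥ | out [-1,3] | ==
  [3] u=2 | in [-1,3] | out [-1,3] | prev ⊥ | push {0}
  [4] u=3 | in ⊥ | out ⊥ | ==
  [5] u=4 | in [1,2] | out [-1,3] | prev ⊥ | push {2,3}
  [6] u=5 | in ⊥ | out [1,2] | ==
  [7] u=6 | in [-1,3] | out [-3,1] | prev ⊥ | push {}
  [8] u=7 | in [1,2] | out [-1,3] | prev [-1,0] | push {6}
  [9] u=0 | in [-1,3] | out [-2,3] | prev ⊥ | push {}
  [10] u=2 | in [-1,3] | out [-1,3] | ==
  [11] u=3 | in [-3,3] | out [-3,3] | prev ⊥ | push {7}
  [12] u=6 | in [-1,3] | out [-3,1] | ==
  [13] u=7 | in [-3,3] | out [-3,3] | prev [-1,3] | push {6}
  [14] u=6 | in [-3,3] | out [-3,1] | ==

Converged values:
  [0] [-2,3]
  [1] [-1,3]
  [2] [-1,3]
  [3] [-3,3]
  [4] [-1,3]
  [5] [1,2]
  [6] [-3,1]
  [7] [-3,3]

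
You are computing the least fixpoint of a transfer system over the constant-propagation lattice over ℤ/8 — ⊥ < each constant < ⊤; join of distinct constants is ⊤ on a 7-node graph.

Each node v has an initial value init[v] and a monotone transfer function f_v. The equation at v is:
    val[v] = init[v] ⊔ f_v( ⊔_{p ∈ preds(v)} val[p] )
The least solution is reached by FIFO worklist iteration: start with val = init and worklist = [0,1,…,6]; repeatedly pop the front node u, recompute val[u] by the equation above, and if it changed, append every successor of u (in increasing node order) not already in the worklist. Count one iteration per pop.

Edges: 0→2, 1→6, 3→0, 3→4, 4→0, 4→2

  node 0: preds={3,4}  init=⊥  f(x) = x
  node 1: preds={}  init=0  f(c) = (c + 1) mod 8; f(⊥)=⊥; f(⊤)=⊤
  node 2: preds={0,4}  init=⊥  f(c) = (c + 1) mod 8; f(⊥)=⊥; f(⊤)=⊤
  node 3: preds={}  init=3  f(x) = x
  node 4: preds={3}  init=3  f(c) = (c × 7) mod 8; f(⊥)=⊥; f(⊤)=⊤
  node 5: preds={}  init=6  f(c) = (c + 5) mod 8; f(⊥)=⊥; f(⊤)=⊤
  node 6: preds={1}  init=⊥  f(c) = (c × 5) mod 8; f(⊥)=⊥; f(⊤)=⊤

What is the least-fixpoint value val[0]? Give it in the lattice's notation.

⊤

Worklist (9 pops):
  #1 pop 0: in=3 → 3 (was ⊥); enqueue []
  #2 pop 1: in=⊥ → 0 (no change)
  #3 pop 2: in=3 → 4 (was ⊥); enqueue []
  #4 pop 3: in=⊥ → 3 (no change)
  #5 pop 4: in=3 → ⊤ (was 3); enqueue [0,2]
  #6 pop 5: in=⊥ → 6 (no change)
  #7 pop 6: in=0 → 0 (was ⊥); enqueue []
  #8 pop 0: in=⊤ → ⊤ (was 3); enqueue []
  #9 pop 2: in=⊤ → ⊤ (was 4); enqueue []

Fixpoint:
  val[0] = ⊤
  val[1] = 0
  val[2] = ⊤
  val[3] = 3
  val[4] = ⊤
  val[5] = 6
  val[6] = 0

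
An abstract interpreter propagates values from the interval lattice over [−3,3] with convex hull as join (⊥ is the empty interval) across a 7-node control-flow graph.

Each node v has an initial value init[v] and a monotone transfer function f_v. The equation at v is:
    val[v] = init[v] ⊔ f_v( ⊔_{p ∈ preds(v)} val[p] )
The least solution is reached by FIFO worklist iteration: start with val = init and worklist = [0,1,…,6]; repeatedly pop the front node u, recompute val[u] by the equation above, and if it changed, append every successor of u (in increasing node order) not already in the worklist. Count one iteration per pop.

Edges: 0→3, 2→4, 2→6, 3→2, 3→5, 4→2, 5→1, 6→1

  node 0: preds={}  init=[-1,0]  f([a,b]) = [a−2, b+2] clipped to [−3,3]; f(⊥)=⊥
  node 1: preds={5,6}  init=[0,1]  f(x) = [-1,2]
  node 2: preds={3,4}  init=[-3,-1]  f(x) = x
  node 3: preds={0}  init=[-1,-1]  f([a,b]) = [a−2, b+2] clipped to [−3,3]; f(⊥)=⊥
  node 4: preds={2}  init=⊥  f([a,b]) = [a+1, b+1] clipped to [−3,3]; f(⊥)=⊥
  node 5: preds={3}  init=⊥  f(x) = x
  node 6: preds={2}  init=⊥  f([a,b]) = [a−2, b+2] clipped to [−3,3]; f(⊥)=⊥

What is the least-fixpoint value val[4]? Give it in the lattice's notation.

Trace (15 dequeues):
  [1] u=0 | in ⊥ | out [-1,0] | ==
  [2] u=1 | in ⊥ | out [-1,2] | prev [0,1] | push {}
  [3] u=2 | in [-1,-1] | out [-3,-1] | ==
  [4] u=3 | in [-1,0] | out [-3,2] | prev [-1,-1] | push {2}
  [5] u=4 | in [-3,-1] | out [-2,0] | prev ⊥ | push {}
  [6] u=5 | in [-3,2] | out [-3,2] | prev ⊥ | push {1}
  [7] u=6 | in [-3,-1] | out [-3,1] | prev ⊥ | push {}
  [8] u=2 | in [-3,2] | out [-3,2] | prev [-3,-1] | push {4,6}
  [9] u=1 | in [-3,2] | out [-1,2] | ==
  [10] u=4 | in [-3,2] | out [-2,3] | prev [-2,0] | push {2}
  [11] u=6 | in [-3,2] | out [-3,3] | prev [-3,1] | push {1}
  [12] u=2 | in [-3,3] | out [-3,3] | prev [-3,2] | push {4,6}
  [13] u=1 | in [-3,3] | out [-1,2] | ==
  [14] u=4 | in [-3,3] | out [-2,3] | ==
  [15] u=6 | in [-3,3] | out [-3,3] | ==

Converged values:
  [0] [-1,0]
  [1] [-1,2]
  [2] [-3,3]
  [3] [-3,2]
  [4] [-2,3]
  [5] [-3,2]
  [6] [-3,3]

[-2,3]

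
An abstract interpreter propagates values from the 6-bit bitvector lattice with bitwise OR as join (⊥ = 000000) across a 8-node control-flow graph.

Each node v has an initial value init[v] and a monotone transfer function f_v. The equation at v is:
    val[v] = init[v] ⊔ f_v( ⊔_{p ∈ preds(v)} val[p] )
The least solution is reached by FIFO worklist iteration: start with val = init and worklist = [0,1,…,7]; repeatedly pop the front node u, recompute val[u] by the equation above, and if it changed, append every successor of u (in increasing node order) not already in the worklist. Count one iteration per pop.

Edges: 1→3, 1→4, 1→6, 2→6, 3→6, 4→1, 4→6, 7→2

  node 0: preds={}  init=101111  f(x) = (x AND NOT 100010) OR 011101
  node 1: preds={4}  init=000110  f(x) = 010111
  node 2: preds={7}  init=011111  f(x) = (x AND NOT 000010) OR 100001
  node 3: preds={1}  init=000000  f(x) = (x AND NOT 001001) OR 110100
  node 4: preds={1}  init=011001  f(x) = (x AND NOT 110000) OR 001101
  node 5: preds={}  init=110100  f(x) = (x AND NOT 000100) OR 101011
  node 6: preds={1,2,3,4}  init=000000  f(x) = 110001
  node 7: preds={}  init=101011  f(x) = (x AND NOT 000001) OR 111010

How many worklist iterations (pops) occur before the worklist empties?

10

Worklist (10 pops):
  #1 pop 0: in=000000 → 111111 (was 101111); enqueue []
  #2 pop 1: in=011001 → 010111 (was 000110); enqueue []
  #3 pop 2: in=101011 → 111111 (was 011111); enqueue []
  #4 pop 3: in=010111 → 110110 (was 000000); enqueue []
  #5 pop 4: in=010111 → 011111 (was 011001); enqueue [1]
  #6 pop 5: in=000000 → 111111 (was 110100); enqueue []
  #7 pop 6: in=111111 → 110001 (was 000000); enqueue []
  #8 pop 7: in=000000 → 111011 (was 101011); enqueue [2]
  #9 pop 1: in=011111 → 010111 (no change)
  #10 pop 2: in=111011 → 111111 (no change)

Fixpoint:
  val[0] = 111111
  val[1] = 010111
  val[2] = 111111
  val[3] = 110110
  val[4] = 011111
  val[5] = 111111
  val[6] = 110001
  val[7] = 111011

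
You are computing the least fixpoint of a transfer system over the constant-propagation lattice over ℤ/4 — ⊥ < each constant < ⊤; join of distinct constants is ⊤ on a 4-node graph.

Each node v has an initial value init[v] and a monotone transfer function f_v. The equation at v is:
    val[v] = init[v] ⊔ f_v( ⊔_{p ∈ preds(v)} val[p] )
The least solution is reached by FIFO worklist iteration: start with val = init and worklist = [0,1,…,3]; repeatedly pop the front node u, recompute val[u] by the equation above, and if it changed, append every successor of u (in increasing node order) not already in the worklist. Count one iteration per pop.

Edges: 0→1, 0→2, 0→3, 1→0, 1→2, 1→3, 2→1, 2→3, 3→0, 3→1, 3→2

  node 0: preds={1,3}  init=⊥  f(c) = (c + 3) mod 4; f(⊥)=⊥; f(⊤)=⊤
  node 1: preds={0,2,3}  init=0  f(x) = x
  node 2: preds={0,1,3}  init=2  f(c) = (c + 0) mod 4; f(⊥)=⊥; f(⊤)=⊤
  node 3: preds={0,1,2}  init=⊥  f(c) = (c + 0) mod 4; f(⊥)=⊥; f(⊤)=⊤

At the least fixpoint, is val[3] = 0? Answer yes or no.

no

Trace (8 dequeues):
  [1] u=0 | in 0 | out 3 | prev ⊥ | push {}
  [2] u=1 | in ⊤ | out ⊤ | prev 0 | push {0}
  [3] u=2 | in ⊤ | out ⊤ | prev 2 | push {1}
  [4] u=3 | in ⊤ | out ⊤ | prev ⊥ | push {2}
  [5] u=0 | in ⊤ | out ⊤ | prev 3 | push {3}
  [6] u=1 | in ⊤ | out ⊤ | ==
  [7] u=2 | in ⊤ | out ⊤ | ==
  [8] u=3 | in ⊤ | out ⊤ | ==

Converged values:
  [0] ⊤
  [1] ⊤
  [2] ⊤
  [3] ⊤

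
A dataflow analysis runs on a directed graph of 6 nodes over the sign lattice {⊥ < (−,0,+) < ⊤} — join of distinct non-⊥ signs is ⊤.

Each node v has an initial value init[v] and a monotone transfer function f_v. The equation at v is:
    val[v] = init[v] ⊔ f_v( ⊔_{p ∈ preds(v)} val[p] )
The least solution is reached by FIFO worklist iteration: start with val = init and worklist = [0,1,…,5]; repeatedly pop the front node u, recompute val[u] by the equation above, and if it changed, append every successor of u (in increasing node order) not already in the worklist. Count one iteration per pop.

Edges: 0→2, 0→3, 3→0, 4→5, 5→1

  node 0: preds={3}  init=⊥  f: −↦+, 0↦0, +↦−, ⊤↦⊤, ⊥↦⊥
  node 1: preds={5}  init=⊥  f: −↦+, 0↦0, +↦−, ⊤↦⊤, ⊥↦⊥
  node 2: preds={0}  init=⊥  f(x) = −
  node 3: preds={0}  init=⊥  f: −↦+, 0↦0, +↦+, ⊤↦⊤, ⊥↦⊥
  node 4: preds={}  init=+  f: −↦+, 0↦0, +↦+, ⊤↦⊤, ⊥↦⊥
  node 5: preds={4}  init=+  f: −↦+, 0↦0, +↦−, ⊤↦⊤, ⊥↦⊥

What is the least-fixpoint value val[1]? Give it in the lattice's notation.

Worklist (7 pops):
  #1 pop 0: in=⊥ → ⊥ (no change)
  #2 pop 1: in=+ → − (was ⊥); enqueue []
  #3 pop 2: in=⊥ → − (was ⊥); enqueue []
  #4 pop 3: in=⊥ → ⊥ (no change)
  #5 pop 4: in=⊥ → + (no change)
  #6 pop 5: in=+ → ⊤ (was +); enqueue [1]
  #7 pop 1: in=⊤ → ⊤ (was −); enqueue []

Fixpoint:
  val[0] = ⊥
  val[1] = ⊤
  val[2] = −
  val[3] = ⊥
  val[4] = +
  val[5] = ⊤

⊤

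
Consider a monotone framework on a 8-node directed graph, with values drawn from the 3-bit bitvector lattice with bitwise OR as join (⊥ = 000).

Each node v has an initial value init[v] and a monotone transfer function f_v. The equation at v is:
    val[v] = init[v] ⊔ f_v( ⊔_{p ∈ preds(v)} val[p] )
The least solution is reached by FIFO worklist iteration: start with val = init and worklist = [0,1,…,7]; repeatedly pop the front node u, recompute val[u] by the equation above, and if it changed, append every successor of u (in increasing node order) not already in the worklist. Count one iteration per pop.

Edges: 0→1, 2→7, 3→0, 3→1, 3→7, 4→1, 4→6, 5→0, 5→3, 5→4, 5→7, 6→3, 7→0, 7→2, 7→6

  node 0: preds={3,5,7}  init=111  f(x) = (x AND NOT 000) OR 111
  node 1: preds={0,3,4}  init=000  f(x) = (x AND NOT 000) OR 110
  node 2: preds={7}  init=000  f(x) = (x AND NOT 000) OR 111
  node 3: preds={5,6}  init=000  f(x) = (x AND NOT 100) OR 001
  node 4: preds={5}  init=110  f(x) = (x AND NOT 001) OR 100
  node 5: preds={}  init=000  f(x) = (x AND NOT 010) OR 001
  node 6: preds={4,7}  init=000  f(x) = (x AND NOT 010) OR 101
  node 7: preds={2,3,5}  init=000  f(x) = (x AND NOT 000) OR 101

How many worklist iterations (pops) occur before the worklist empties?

Trace (14 dequeues):
  [1] u=0 | in 000 | out 111 | ==
  [2] u=1 | in 111 | out 111 | prev 000 | push {}
  [3] u=2 | in 000 | out 111 | prev 000 | push {}
  [4] u=3 | in 000 | out 001 | prev 000 | push {0,1}
  [5] u=4 | in 000 | out 110 | ==
  [6] u=5 | in 000 | out 001 | prev 000 | push {3,4}
  [7] u=6 | in 110 | out 101 | prev 000 | push {}
  [8] u=7 | in 111 | out 111 | prev 000 | push {2,6}
  [9] u=0 | in 111 | out 111 | ==
  [10] u=1 | in 111 | out 111 | ==
  [11] u=3 | in 101 | out 001 | ==
  [12] u=4 | in 001 | out 110 | ==
  [13] u=2 | in 111 | out 111 | ==
  [14] u=6 | in 111 | out 101 | ==

Converged values:
  [0] 111
  [1] 111
  [2] 111
  [3] 001
  [4] 110
  [5] 001
  [6] 101
  [7] 111

14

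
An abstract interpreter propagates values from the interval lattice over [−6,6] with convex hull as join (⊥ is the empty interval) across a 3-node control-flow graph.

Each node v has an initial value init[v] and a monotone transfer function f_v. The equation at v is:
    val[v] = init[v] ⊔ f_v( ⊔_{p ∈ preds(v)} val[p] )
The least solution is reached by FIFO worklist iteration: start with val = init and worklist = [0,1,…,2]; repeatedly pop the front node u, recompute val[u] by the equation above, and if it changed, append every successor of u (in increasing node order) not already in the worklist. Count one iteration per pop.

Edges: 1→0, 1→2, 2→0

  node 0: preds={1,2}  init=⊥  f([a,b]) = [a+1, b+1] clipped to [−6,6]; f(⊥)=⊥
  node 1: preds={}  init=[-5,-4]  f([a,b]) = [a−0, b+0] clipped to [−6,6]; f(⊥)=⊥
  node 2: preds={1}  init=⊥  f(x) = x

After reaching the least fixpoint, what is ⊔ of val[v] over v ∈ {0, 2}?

Trace (4 dequeues):
  [1] u=0 | in [-5,-4] | out [-4,-3] | prev ⊥ | push {}
  [2] u=1 | in ⊥ | out [-5,-4] | ==
  [3] u=2 | in [-5,-4] | out [-5,-4] | prev ⊥ | push {0}
  [4] u=0 | in [-5,-4] | out [-4,-3] | ==

Converged values:
  [0] [-4,-3]
  [1] [-5,-4]
  [2] [-5,-4]

[-5,-3]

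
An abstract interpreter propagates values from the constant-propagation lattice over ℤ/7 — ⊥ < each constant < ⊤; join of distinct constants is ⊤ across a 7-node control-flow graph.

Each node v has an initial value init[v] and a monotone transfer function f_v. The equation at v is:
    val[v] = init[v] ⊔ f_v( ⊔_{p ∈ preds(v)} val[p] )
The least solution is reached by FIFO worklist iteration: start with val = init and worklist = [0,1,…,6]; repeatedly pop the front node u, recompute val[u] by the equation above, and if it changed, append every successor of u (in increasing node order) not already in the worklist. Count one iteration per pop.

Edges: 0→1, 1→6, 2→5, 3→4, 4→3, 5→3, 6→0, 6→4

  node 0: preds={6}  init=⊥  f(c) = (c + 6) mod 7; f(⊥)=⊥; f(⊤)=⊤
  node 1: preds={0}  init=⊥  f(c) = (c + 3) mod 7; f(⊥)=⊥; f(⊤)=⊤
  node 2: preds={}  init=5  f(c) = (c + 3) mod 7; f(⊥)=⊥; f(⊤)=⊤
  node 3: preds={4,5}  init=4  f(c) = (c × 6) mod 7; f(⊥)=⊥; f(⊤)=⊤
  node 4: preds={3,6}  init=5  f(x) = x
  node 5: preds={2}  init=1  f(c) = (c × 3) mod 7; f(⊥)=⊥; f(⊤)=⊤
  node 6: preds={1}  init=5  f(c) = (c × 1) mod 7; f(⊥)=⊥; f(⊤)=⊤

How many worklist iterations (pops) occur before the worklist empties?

12

Worklist (12 pops):
  #1 pop 0: in=5 → 4 (was ⊥); enqueue []
  #2 pop 1: in=4 → 0 (was ⊥); enqueue []
  #3 pop 2: in=⊥ → 5 (no change)
  #4 pop 3: in=⊤ → ⊤ (was 4); enqueue []
  #5 pop 4: in=⊤ → ⊤ (was 5); enqueue [3]
  #6 pop 5: in=5 → 1 (no change)
  #7 pop 6: in=0 → ⊤ (was 5); enqueue [0,4]
  #8 pop 3: in=⊤ → ⊤ (no change)
  #9 pop 0: in=⊤ → ⊤ (was 4); enqueue [1]
  #10 pop 4: in=⊤ → ⊤ (no change)
  #11 pop 1: in=⊤ → ⊤ (was 0); enqueue [6]
  #12 pop 6: in=⊤ → ⊤ (no change)

Fixpoint:
  val[0] = ⊤
  val[1] = ⊤
  val[2] = 5
  val[3] = ⊤
  val[4] = ⊤
  val[5] = 1
  val[6] = ⊤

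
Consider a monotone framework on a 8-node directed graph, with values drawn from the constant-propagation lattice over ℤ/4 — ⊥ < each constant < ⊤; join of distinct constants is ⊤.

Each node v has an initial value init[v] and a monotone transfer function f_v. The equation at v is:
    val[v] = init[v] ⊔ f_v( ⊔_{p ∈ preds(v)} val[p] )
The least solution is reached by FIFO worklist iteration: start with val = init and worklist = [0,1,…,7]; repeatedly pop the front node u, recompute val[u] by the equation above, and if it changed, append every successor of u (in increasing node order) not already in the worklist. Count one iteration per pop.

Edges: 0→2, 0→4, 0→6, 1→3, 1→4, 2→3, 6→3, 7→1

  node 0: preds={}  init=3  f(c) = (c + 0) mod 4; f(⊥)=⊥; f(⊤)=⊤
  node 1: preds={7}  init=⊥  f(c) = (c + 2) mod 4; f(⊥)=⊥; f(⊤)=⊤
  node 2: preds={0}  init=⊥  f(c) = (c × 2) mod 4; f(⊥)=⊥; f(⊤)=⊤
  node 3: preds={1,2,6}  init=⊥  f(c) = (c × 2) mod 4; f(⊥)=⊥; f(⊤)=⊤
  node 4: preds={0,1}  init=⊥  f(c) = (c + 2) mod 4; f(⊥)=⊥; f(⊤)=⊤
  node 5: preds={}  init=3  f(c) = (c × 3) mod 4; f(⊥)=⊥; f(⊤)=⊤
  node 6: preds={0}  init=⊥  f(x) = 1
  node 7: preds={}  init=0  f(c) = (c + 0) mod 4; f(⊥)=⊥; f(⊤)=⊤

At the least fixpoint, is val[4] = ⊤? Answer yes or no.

yes

Iteration log — 9 steps:
  step 1. node 0  ⊔preds=⊥  new=3  stable
  step 2. node 1  ⊔preds=0  new=2  old=⊥  +wl: 
  step 3. node 2  ⊔preds=3  new=2  old=⊥  +wl: 
  step 4. node 3  ⊔preds=2  new=0  old=⊥  +wl: 
  step 5. node 4  ⊔preds=⊤  new=⊤  old=⊥  +wl: 
  step 6. node 5  ⊔preds=⊥  new=3  stable
  step 7. node 6  ⊔preds=3  new=1  old=⊥  +wl: 3
  step 8. node 7  ⊔preds=⊥  new=0  stable
  step 9. node 3  ⊔preds=⊤  new=⊤  old=0  +wl: 

Least fixpoint reached:
  node 0: 3
  node 1: 2
  node 2: 2
  node 3: ⊤
  node 4: ⊤
  node 5: 3
  node 6: 1
  node 7: 0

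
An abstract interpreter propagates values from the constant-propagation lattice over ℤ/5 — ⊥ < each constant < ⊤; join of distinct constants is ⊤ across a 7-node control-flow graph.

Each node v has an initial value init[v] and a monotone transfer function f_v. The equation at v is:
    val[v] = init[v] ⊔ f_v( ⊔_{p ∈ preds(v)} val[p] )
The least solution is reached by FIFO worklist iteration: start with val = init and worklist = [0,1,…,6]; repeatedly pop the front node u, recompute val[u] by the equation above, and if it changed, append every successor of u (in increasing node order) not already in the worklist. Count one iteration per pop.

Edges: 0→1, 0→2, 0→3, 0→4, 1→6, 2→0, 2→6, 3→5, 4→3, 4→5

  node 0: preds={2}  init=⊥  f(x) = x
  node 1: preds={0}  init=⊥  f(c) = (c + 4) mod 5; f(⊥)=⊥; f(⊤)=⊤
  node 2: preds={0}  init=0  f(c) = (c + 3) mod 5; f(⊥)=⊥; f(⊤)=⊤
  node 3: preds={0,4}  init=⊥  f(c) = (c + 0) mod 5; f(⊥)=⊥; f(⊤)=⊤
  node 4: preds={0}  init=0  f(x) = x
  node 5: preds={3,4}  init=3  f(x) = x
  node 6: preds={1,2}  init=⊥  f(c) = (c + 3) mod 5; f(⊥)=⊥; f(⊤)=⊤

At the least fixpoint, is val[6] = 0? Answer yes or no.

no

Iteration log — 15 steps:
  step 1. node 0  ⊔preds=0  new=0  old=⊥  +wl: 
  step 2. node 1  ⊔preds=0  new=4  old=⊥  +wl: 
  step 3. node 2  ⊔preds=0  new=⊤  old=0  +wl: 0
  step 4. node 3  ⊔preds=0  new=0  old=⊥  +wl: 
  step 5. node 4  ⊔preds=0  new=0  stable
  step 6. node 5  ⊔preds=0  new=⊤  old=3  +wl: 
  step 7. node 6  ⊔preds=⊤  new=⊤  old=⊥  +wl: 
  step 8. node 0  ⊔preds=⊤  new=⊤  old=0  +wl: 1,2,3,4
  step 9. node 1  ⊔preds=⊤  new=⊤  old=4  +wl: 6
  step 10. node 2  ⊔preds=⊤  new=⊤  stable
  step 11. node 3  ⊔preds=⊤  new=⊤  old=0  +wl: 5
  step 12. node 4  ⊔preds=⊤  new=⊤  old=0  +wl: 3
  step 13. node 6  ⊔preds=⊤  new=⊤  stable
  step 14. node 5  ⊔preds=⊤  new=⊤  stable
  step 15. node 3  ⊔preds=⊤  new=⊤  stable

Least fixpoint reached:
  node 0: ⊤
  node 1: ⊤
  node 2: ⊤
  node 3: ⊤
  node 4: ⊤
  node 5: ⊤
  node 6: ⊤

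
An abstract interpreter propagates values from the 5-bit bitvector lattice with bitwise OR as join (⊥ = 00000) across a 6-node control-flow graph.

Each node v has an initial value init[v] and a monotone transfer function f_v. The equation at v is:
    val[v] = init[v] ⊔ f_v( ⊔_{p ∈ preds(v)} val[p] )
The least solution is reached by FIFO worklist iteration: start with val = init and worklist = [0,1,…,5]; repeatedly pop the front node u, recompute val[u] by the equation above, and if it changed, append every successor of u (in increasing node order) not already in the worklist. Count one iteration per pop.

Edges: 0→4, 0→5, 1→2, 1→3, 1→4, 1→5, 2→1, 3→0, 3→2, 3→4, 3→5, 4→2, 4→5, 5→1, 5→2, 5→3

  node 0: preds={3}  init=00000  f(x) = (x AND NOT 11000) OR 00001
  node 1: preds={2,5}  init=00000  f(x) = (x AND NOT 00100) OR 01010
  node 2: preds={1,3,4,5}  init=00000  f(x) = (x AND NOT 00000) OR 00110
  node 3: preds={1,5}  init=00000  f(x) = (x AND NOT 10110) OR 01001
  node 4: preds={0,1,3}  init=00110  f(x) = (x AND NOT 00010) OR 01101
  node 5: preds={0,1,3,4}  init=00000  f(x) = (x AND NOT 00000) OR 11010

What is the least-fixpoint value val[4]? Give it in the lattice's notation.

Trace (14 dequeues):
  [1] u=0 | in 00000 | out 00001 | prev 00000 | push {}
  [2] u=1 | in 00000 | out 01010 | prev 00000 | push {}
  [3] u=2 | in 01110 | out 01110 | prev 00000 | push {1}
  [4] u=3 | in 01010 | out 01001 | prev 00000 | push {0,2}
  [5] u=4 | in 01011 | out 01111 | prev 00110 | push {}
  [6] u=5 | in 01111 | out 11111 | prev 00000 | push {3}
  [7] u=1 | in 11111 | out 11011 | prev 01010 | push {4,5}
  [8] u=0 | in 01001 | out 00001 | ==
  [9] u=2 | in 11111 | out 11111 | prev 01110 | push {1}
  [10] u=3 | in 11111 | out 01001 | ==
  [11] u=4 | in 11011 | out 11111 | prev 01111 | push {2}
  [12] u=5 | in 11111 | out 11111 | ==
  [13] u=1 | in 11111 | out 11011 | ==
  [14] u=2 | in 11111 | out 11111 | ==

Converged values:
  [0] 00001
  [1] 11011
  [2] 11111
  [3] 01001
  [4] 11111
  [5] 11111

11111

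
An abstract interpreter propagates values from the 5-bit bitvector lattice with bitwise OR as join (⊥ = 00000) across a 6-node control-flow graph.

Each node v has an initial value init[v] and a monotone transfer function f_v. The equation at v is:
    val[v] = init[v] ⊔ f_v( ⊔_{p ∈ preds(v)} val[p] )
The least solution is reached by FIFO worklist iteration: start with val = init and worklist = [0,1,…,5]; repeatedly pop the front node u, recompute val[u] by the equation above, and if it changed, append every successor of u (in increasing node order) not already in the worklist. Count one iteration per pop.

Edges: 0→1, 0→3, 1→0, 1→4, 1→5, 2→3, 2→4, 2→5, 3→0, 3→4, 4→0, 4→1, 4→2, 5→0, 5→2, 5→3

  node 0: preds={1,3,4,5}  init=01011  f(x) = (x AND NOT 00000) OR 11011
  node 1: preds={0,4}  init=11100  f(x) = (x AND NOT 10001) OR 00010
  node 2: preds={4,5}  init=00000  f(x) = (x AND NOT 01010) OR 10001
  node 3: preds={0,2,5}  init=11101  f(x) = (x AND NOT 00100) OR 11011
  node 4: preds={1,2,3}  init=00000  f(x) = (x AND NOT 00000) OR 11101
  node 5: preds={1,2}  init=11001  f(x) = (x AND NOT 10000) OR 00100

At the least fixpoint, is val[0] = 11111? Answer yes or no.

yes

Worklist (12 pops):
  #1 pop 0: in=11101 → 11111 (was 01011); enqueue []
  #2 pop 1: in=11111 → 11110 (was 11100); enqueue [0]
  #3 pop 2: in=11001 → 10001 (was 00000); enqueue []
  #4 pop 3: in=11111 → 11111 (was 11101); enqueue []
  #5 pop 4: in=11111 → 11111 (was 00000); enqueue [1,2]
  #6 pop 5: in=11111 → 11111 (was 11001); enqueue [3]
  #7 pop 0: in=11111 → 11111 (no change)
  #8 pop 1: in=11111 → 11110 (no change)
  #9 pop 2: in=11111 → 10101 (was 10001); enqueue [4,5]
  #10 pop 3: in=11111 → 11111 (no change)
  #11 pop 4: in=11111 → 11111 (no change)
  #12 pop 5: in=11111 → 11111 (no change)

Fixpoint:
  val[0] = 11111
  val[1] = 11110
  val[2] = 10101
  val[3] = 11111
  val[4] = 11111
  val[5] = 11111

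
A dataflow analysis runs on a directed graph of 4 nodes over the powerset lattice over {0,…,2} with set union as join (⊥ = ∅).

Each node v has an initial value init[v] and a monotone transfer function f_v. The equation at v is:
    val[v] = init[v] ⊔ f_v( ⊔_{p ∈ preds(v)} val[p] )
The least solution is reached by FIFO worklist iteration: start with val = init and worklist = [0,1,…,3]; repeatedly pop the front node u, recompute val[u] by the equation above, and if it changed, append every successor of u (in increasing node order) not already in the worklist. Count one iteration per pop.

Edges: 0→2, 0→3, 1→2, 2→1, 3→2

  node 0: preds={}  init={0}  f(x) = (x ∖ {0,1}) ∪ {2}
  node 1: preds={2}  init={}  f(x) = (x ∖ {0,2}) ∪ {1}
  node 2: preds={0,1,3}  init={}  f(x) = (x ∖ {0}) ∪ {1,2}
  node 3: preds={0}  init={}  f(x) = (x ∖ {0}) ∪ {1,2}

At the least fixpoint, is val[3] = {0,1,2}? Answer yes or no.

Trace (6 dequeues):
  [1] u=0 | in {} | out {0,2} | prev {0} | push {}
  [2] u=1 | in {} | out {1} | prev {} | push {}
  [3] u=2 | in {0,1,2} | out {1,2} | prev {} | push {1}
  [4] u=3 | in {0,2} | out {1,2} | prev {} | push {2}
  [5] u=1 | in {1,2} | out {1} | ==
  [6] u=2 | in {0,1,2} | out {1,2} | ==

Converged values:
  [0] {0,2}
  [1] {1}
  [2] {1,2}
  [3] {1,2}

no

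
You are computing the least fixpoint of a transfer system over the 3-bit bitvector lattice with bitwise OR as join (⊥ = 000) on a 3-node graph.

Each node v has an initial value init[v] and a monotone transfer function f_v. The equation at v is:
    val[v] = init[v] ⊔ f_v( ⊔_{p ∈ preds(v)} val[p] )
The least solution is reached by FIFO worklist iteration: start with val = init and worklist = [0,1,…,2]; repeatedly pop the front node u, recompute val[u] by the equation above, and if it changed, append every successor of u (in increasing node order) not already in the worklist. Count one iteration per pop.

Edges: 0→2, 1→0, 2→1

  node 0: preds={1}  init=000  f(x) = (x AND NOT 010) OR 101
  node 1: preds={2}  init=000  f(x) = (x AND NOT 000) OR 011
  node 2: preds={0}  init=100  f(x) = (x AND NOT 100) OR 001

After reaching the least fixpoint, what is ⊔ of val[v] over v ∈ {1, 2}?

111

Trace (5 dequeues):
  [1] u=0 | in 000 | out 101 | prev 000 | push {}
  [2] u=1 | in 100 | out 111 | prev 000 | push {0}
  [3] u=2 | in 101 | out 101 | prev 100 | push {1}
  [4] u=0 | in 111 | out 101 | ==
  [5] u=1 | in 101 | out 111 | ==

Converged values:
  [0] 101
  [1] 111
  [2] 101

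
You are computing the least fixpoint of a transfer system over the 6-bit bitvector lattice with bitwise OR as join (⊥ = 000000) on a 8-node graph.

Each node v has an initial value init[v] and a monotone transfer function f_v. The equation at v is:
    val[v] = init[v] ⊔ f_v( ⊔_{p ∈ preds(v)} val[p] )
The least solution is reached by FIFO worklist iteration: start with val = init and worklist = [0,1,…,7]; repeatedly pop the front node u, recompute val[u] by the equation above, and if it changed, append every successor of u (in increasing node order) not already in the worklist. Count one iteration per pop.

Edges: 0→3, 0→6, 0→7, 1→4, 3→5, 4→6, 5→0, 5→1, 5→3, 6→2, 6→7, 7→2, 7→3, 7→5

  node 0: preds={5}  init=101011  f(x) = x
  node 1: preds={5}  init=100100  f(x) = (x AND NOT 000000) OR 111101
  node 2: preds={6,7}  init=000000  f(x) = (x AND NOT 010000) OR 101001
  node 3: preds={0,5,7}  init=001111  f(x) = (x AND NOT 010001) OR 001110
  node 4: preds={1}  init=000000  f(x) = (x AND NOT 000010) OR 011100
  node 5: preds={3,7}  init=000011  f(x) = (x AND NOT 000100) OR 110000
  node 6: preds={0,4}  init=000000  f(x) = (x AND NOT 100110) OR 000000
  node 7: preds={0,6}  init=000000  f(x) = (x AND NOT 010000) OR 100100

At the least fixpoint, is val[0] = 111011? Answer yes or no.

Worklist (15 pops):
  #1 pop 0: in=000011 → 101011 (no change)
  #2 pop 1: in=000011 → 111111 (was 100100); enqueue []
  #3 pop 2: in=000000 → 101001 (was 000000); enqueue []
  #4 pop 3: in=101011 → 101111 (was 001111); enqueue []
  #5 pop 4: in=111111 → 111101 (was 000000); enqueue []
  #6 pop 5: in=101111 → 111011 (was 000011); enqueue [0,1,3]
  #7 pop 6: in=111111 → 011001 (was 000000); enqueue [2]
  #8 pop 7: in=111011 → 101111 (was 000000); enqueue [5]
  #9 pop 0: in=111011 → 111011 (was 101011); enqueue [6,7]
  #10 pop 1: in=111011 → 111111 (no change)
  #11 pop 3: in=111111 → 101111 (no change)
  #12 pop 2: in=111111 → 101111 (was 101001); enqueue []
  #13 pop 5: in=101111 → 111011 (no change)
  #14 pop 6: in=111111 → 011001 (no change)
  #15 pop 7: in=111011 → 101111 (no change)

Fixpoint:
  val[0] = 111011
  val[1] = 111111
  val[2] = 101111
  val[3] = 101111
  val[4] = 111101
  val[5] = 111011
  val[6] = 011001
  val[7] = 101111

yes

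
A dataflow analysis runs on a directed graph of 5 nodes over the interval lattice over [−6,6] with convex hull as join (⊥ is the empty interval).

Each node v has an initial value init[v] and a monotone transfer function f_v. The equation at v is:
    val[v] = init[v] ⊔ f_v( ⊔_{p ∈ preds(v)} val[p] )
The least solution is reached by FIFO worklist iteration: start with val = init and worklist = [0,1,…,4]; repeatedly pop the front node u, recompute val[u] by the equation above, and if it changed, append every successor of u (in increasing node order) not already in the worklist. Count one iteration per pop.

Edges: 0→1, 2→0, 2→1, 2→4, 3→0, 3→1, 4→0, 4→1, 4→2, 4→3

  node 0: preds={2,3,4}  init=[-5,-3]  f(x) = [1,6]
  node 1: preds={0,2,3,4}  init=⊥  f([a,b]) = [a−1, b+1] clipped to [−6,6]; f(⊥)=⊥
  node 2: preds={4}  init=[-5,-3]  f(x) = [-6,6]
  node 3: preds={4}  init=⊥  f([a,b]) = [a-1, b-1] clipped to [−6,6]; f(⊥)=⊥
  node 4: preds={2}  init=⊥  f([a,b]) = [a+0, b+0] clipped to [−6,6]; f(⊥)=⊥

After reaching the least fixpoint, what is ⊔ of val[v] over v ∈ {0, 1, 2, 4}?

[-6,6]

Iteration log — 11 steps:
  step 1. node 0  ⊔preds=[-5,-3]  new=[-5,6]  old=[-5,-3]  +wl: 
  step 2. node 1  ⊔preds=[-5,6]  new=[-6,6]  old=⊥  +wl: 
  step 3. node 2  ⊔preds=⊥  new=[-6,6]  old=[-5,-3]  +wl: 0,1
  step 4. node 3  ⊔preds=⊥  new=⊥  stable
  step 5. node 4  ⊔preds=[-6,6]  new=[-6,6]  old=⊥  +wl: 2,3
  step 6. node 0  ⊔preds=[-6,6]  new=[-5,6]  stable
  step 7. node 1  ⊔preds=[-6,6]  new=[-6,6]  stable
  step 8. node 2  ⊔preds=[-6,6]  new=[-6,6]  stable
  step 9. node 3  ⊔preds=[-6,6]  new=[-6,5]  old=⊥  +wl: 0,1
  step 10. node 0  ⊔preds=[-6,6]  new=[-5,6]  stable
  step 11. node 1  ⊔preds=[-6,6]  new=[-6,6]  stable

Least fixpoint reached:
  node 0: [-5,6]
  node 1: [-6,6]
  node 2: [-6,6]
  node 3: [-6,5]
  node 4: [-6,6]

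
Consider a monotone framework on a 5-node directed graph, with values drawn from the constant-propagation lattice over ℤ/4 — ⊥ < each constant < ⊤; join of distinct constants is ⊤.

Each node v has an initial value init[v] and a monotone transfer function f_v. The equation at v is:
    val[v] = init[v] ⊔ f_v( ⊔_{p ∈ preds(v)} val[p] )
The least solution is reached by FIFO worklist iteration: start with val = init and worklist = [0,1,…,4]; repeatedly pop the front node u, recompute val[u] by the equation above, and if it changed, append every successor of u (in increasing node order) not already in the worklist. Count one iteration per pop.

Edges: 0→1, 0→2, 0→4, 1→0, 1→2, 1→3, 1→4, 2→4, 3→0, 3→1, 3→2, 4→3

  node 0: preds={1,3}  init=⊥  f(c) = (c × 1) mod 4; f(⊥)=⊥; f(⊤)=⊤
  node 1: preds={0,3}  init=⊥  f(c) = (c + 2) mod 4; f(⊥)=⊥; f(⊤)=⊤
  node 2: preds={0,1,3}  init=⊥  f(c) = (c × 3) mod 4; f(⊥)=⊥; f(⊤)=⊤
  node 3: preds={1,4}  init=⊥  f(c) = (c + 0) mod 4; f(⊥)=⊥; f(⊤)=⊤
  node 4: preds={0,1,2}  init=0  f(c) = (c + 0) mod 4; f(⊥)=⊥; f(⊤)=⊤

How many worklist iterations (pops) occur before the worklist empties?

Iteration log — 16 steps:
  step 1. node 0  ⊔preds=⊥  new=⊥  stable
  step 2. node 1  ⊔preds=⊥  new=⊥  stable
  step 3. node 2  ⊔preds=⊥  new=⊥  stable
  step 4. node 3  ⊔preds=0  new=0  old=⊥  +wl: 0,1,2
  step 5. node 4  ⊔preds=⊥  new=0  stable
  step 6. node 0  ⊔preds=0  new=0  old=⊥  +wl: 4
  step 7. node 1  ⊔preds=0  new=2  old=⊥  +wl: 0,3
  step 8. node 2  ⊔preds=⊤  new=⊤  old=⊥  +wl: 
  step 9. node 4  ⊔preds=⊤  new=⊤  old=0  +wl: 
  step 10. node 0  ⊔preds=⊤  new=⊤  old=0  +wl: 1,2,4
  step 11. node 3  ⊔preds=⊤  new=⊤  old=0  +wl: 0
  step 12. node 1  ⊔preds=⊤  new=⊤  old=2  +wl: 3
  step 13. node 2  ⊔preds=⊤  new=⊤  stable
  step 14. node 4  ⊔preds=⊤  new=⊤  stable
  step 15. node 0  ⊔preds=⊤  new=⊤  stable
  step 16. node 3  ⊔preds=⊤  new=⊤  stable

Least fixpoint reached:
  node 0: ⊤
  node 1: ⊤
  node 2: ⊤
  node 3: ⊤
  node 4: ⊤

16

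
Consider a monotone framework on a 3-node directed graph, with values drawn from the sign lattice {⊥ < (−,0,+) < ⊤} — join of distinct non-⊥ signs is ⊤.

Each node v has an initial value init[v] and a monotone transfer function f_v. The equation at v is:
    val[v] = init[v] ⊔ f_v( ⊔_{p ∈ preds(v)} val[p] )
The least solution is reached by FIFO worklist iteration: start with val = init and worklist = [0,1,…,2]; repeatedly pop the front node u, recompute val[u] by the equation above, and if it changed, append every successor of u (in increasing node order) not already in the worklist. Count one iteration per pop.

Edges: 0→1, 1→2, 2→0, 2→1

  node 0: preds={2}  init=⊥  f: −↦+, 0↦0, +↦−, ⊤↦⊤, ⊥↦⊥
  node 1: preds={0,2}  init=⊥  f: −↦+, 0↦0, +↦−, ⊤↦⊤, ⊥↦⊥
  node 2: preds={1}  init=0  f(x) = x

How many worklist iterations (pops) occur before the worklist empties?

Worklist (3 pops):
  #1 pop 0: in=0 → 0 (was ⊥); enqueue []
  #2 pop 1: in=0 → 0 (was ⊥); enqueue []
  #3 pop 2: in=0 → 0 (no change)

Fixpoint:
  val[0] = 0
  val[1] = 0
  val[2] = 0

3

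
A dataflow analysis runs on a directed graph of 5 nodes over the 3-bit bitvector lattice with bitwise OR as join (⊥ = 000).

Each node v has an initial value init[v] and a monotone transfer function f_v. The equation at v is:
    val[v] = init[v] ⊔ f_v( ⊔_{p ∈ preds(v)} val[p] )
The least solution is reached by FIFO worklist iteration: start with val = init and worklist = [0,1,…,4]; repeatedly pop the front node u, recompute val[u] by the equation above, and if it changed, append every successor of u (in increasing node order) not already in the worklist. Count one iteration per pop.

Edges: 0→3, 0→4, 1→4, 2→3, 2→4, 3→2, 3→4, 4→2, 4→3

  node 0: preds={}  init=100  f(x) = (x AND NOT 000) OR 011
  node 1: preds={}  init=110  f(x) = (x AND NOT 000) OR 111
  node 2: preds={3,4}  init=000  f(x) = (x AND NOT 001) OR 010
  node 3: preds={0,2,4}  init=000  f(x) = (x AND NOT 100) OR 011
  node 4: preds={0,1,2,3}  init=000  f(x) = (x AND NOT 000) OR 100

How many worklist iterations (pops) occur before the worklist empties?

Iteration log — 8 steps:
  step 1. node 0  ⊔preds=000  new=111  old=100  +wl: 
  step 2. node 1  ⊔preds=000  new=111  old=110  +wl: 
  step 3. node 2  ⊔preds=000  new=010  old=000  +wl: 
  step 4. node 3  ⊔preds=111  new=011  old=000  +wl: 2
  step 5. node 4  ⊔preds=111  new=111  old=000  +wl: 3
  step 6. node 2  ⊔preds=111  new=110  old=010  +wl: 4
  step 7. node 3  ⊔preds=111  new=011  stable
  step 8. node 4  ⊔preds=111  new=111  stable

Least fixpoint reached:
  node 0: 111
  node 1: 111
  node 2: 110
  node 3: 011
  node 4: 111

8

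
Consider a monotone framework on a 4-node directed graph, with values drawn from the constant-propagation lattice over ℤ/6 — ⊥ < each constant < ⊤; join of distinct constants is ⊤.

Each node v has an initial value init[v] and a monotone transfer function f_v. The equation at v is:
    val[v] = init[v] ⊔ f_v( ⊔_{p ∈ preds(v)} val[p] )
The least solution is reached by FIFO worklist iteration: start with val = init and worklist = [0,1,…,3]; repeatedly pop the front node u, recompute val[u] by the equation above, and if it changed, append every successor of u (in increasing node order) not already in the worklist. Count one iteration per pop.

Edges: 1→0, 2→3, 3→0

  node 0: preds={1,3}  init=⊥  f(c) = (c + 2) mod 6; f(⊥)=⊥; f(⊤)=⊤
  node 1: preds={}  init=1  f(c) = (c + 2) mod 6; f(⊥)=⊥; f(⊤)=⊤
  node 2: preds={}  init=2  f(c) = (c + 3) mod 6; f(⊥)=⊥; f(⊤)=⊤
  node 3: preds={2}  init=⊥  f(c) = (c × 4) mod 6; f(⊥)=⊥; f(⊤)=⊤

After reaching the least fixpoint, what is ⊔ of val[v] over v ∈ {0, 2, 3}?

Worklist (5 pops):
  #1 pop 0: in=1 → 3 (was ⊥); enqueue []
  #2 pop 1: in=⊥ → 1 (no change)
  #3 pop 2: in=⊥ → 2 (no change)
  #4 pop 3: in=2 → 2 (was ⊥); enqueue [0]
  #5 pop 0: in=⊤ → ⊤ (was 3); enqueue []

Fixpoint:
  val[0] = ⊤
  val[1] = 1
  val[2] = 2
  val[3] = 2

⊤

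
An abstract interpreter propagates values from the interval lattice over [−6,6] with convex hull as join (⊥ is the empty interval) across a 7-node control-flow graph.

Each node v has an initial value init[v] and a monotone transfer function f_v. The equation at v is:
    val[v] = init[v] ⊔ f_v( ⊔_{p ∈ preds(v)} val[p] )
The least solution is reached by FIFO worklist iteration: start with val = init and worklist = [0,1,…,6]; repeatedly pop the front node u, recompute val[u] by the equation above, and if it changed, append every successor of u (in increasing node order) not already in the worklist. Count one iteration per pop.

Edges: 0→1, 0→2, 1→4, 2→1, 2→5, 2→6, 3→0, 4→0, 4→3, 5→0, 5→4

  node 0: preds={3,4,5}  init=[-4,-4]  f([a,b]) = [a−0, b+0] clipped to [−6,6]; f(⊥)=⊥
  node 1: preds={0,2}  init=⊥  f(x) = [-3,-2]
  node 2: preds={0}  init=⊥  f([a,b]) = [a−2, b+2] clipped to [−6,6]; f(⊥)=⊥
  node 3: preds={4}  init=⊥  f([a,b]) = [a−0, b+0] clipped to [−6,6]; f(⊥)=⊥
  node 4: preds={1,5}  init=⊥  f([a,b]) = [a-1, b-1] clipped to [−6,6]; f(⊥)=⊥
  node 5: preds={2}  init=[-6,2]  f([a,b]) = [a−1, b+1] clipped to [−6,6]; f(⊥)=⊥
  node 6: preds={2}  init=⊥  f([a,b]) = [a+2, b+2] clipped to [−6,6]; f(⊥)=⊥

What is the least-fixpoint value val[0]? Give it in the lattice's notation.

Trace (25 dequeues):
  [1] u=0 | in [-6,2] | out [-6,2] | prev [-4,-4] | push {}
  [2] u=1 | in [-6,2] | out [-3,-2] | prev ⊥ | push {}
  [3] u=2 | in [-6,2] | out [-6,4] | prev ⊥ | push {1}
  [4] u=3 | in ⊥ | out ⊥ | ==
  [5] u=4 | in [-6,2] | out [-6,1] | prev ⊥ | push {0,3}
  [6] u=5 | in [-6,4] | out [-6,5] | prev [-6,2] | push {4}
  [7] u=6 | in [-6,4] | out [-4,6] | prev ⊥ | push {}
  [8] u=1 | in [-6,4] | out [-3,-2] | ==
  [9] u=0 | in [-6,5] | out [-6,5] | prev [-6,2] | push {1,2}
  [10] u=3 | in [-6,1] | out [-6,1] | prev ⊥ | push {0}
  [11] u=4 | in [-6,5] | out [-6,4] | prev [-6,1] | push {3}
  [12] u=1 | in [-6,5] | out [-3,-2] | ==
  [13] u=2 | in [-6,5] | out [-6,6] | prev [-6,4] | push {1,5,6}
  [14] u=0 | in [-6,5] | out [-6,5] | ==
  [15] u=3 | in [-6,4] | out [-6,4] | prev [-6,1] | push {0}
  [16] u=1 | in [-6,6] | out [-3,-2] | ==
  [17] u=5 | in [-6,6] | out [-6,6] | prev [-6,5] | push {4}
  [18] u=6 | in [-6,6] | out [-4,6] | ==
  [19] u=0 | in [-6,6] | out [-6,6] | prev [-6,5] | push {1,2}
  [20] u=4 | in [-6,6] | out [-6,5] | prev [-6,4] | push {0,3}
  [21] u=1 | in [-6,6] | out [-3,-2] | ==
  [22] u=2 | in [-6,6] | out [-6,6] | ==
  [23] u=0 | in [-6,6] | out [-6,6] | ==
  [24] u=3 | in [-6,5] | out [-6,5] | prev [-6,4] | push {0}
  [25] u=0 | in [-6,6] | out [-6,6] | ==

Converged values:
  [0] [-6,6]
  [1] [-3,-2]
  [2] [-6,6]
  [3] [-6,5]
  [4] [-6,5]
  [5] [-6,6]
  [6] [-4,6]

[-6,6]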